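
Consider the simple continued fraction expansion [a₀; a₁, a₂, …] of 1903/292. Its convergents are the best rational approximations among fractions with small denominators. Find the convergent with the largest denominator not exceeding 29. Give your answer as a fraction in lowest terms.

a_0 = 6: 6/1  (≤ bound)
a_1 = 1: 7/1  (≤ bound)
a_2 = 1: 13/2  (≤ bound)
a_3 = 14: 189/29  (≤ bound)
a_4 = 10: 1903/292  (> 29, stop)

189/29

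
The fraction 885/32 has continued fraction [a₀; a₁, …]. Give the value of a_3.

Apply division with remainder until the remainder is 0:
885 ÷ 32 → quotient 27, remainder 21
32 ÷ 21 → quotient 1, remainder 11
21 ÷ 11 → quotient 1, remainder 10
11 ÷ 10 → quotient 1, remainder 1

1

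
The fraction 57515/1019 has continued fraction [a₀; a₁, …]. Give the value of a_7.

2

57515 ÷ 1019 → quotient 56, remainder 451
1019 ÷ 451 → quotient 2, remainder 117
451 ÷ 117 → quotient 3, remainder 100
117 ÷ 100 → quotient 1, remainder 17
100 ÷ 17 → quotient 5, remainder 15
17 ÷ 15 → quotient 1, remainder 2
15 ÷ 2 → quotient 7, remainder 1
2 ÷ 1 → quotient 2, remainder 0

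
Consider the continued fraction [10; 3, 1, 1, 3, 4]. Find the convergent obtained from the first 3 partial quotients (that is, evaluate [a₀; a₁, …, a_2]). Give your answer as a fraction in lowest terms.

Start with 1.
3 + 1/(1/1) = 3 + 1/1 = 4/1
10 + 1/(4/1) = 10 + 1/4 = 41/4

41/4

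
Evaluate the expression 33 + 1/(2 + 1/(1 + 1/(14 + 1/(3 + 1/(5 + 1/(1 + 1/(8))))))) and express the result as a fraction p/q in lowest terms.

251756/7551

a_0 = 33: 33/1
a_1 = 2: 67/2
a_2 = 1: 100/3
a_3 = 14: 1467/44
a_4 = 3: 4501/135
a_5 = 5: 23972/719
a_6 = 1: 28473/854
a_7 = 8: 251756/7551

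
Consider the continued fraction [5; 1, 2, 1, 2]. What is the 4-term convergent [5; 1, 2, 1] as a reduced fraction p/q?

a_0 = 5: 5/1
a_1 = 1: 6/1
a_2 = 2: 17/3
a_3 = 1: 23/4

23/4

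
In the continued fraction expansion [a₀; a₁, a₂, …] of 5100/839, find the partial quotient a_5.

9

5100 = 6·839 + 66, so a_0 = 6
839 = 12·66 + 47, so a_1 = 12
66 = 1·47 + 19, so a_2 = 1
47 = 2·19 + 9, so a_3 = 2
19 = 2·9 + 1, so a_4 = 2
9 = 9·1 + 0, so a_5 = 9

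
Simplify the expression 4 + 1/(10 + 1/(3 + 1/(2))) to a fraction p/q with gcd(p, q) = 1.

295/72

Start with 2.
3 + 1/(2/1) = 3 + 1/2 = 7/2
10 + 1/(7/2) = 10 + 2/7 = 72/7
4 + 1/(72/7) = 4 + 7/72 = 295/72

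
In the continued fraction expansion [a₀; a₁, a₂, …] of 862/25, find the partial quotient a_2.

12

862 = 34·25 + 12, so a_0 = 34
25 = 2·12 + 1, so a_1 = 2
12 = 12·1 + 0, so a_2 = 12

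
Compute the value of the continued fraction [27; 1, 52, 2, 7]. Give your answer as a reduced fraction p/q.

Start with 7.
2 + 1/(7/1) = 2 + 1/7 = 15/7
52 + 1/(15/7) = 52 + 7/15 = 787/15
1 + 1/(787/15) = 1 + 15/787 = 802/787
27 + 1/(802/787) = 27 + 787/802 = 22441/802

22441/802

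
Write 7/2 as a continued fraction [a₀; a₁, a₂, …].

[3; 2]

7 ÷ 2 → quotient 3, remainder 1
2 ÷ 1 → quotient 2, remainder 0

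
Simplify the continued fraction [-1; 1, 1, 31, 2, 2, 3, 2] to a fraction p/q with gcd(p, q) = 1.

Starting at the tail and folding back:
Start with 2.
3 + 1/(2/1) = 3 + 1/2 = 7/2
2 + 1/(7/2) = 2 + 2/7 = 16/7
2 + 1/(16/7) = 2 + 7/16 = 39/16
31 + 1/(39/16) = 31 + 16/39 = 1225/39
1 + 1/(1225/39) = 1 + 39/1225 = 1264/1225
1 + 1/(1264/1225) = 1 + 1225/1264 = 2489/1264
-1 + 1/(2489/1264) = -1 + 1264/2489 = -1225/2489

-1225/2489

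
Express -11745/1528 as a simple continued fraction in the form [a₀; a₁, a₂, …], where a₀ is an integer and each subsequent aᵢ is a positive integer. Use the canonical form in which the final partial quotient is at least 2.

[-8; 3, 5, 3, 1, 3, 1, 4]

-11745 ÷ 1528 → quotient -8, remainder 479
1528 ÷ 479 → quotient 3, remainder 91
479 ÷ 91 → quotient 5, remainder 24
91 ÷ 24 → quotient 3, remainder 19
24 ÷ 19 → quotient 1, remainder 5
19 ÷ 5 → quotient 3, remainder 4
5 ÷ 4 → quotient 1, remainder 1
4 ÷ 1 → quotient 4, remainder 0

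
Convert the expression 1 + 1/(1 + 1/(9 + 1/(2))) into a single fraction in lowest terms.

40/21

Start with 2.
9 + 1/(2/1) = 9 + 1/2 = 19/2
1 + 1/(19/2) = 1 + 2/19 = 21/19
1 + 1/(21/19) = 1 + 19/21 = 40/21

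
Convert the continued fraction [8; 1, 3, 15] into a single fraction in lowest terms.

a_0 = 8: 8/1
a_1 = 1: 9/1
a_2 = 3: 35/4
a_3 = 15: 534/61

534/61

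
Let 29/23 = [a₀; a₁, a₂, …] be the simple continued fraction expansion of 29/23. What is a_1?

Apply division with remainder until the remainder is 0:
29 = 1·23 + 6, so a_0 = 1
23 = 3·6 + 5, so a_1 = 3

3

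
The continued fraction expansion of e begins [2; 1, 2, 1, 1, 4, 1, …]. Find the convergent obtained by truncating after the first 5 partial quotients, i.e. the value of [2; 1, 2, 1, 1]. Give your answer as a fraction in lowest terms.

19/7

Starting at the tail and folding back:
Start with 1.
1 + 1/(1/1) = 1 + 1/1 = 2/1
2 + 1/(2/1) = 2 + 1/2 = 5/2
1 + 1/(5/2) = 1 + 2/5 = 7/5
2 + 1/(7/5) = 2 + 5/7 = 19/7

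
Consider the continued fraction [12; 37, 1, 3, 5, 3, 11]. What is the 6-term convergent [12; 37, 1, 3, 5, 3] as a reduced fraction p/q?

30427/2530

Start with 3.
5 + 1/(3/1) = 5 + 1/3 = 16/3
3 + 1/(16/3) = 3 + 3/16 = 51/16
1 + 1/(51/16) = 1 + 16/51 = 67/51
37 + 1/(67/51) = 37 + 51/67 = 2530/67
12 + 1/(2530/67) = 12 + 67/2530 = 30427/2530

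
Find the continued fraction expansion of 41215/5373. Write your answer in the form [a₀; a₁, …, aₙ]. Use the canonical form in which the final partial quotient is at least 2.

[7; 1, 2, 26, 1, 4, 13]

41215 = 7·5373 + 3604, so a_0 = 7
5373 = 1·3604 + 1769, so a_1 = 1
3604 = 2·1769 + 66, so a_2 = 2
1769 = 26·66 + 53, so a_3 = 26
66 = 1·53 + 13, so a_4 = 1
53 = 4·13 + 1, so a_5 = 4
13 = 13·1 + 0, so a_6 = 13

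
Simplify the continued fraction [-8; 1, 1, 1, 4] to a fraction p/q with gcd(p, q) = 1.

-103/14

Build up convergents one term at a time:
a_0 = -8: -8/1
a_1 = 1: -7/1
a_2 = 1: -15/2
a_3 = 1: -22/3
a_4 = 4: -103/14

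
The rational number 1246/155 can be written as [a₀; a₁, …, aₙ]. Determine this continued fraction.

Run the Euclidean algorithm, recording each quotient:
⌊1246/155⌋ = 8, remainder 6
⌊155/6⌋ = 25, remainder 5
⌊6/5⌋ = 1, remainder 1
⌊5/1⌋ = 5, remainder 0

[8; 25, 1, 5]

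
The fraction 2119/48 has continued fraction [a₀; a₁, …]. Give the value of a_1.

⌊2119/48⌋ = 44, remainder 7
⌊48/7⌋ = 6, remainder 6

6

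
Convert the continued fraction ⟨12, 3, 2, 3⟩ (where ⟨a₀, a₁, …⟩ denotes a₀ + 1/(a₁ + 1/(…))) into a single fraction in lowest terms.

Start with 3.
2 + 1/(3/1) = 2 + 1/3 = 7/3
3 + 1/(7/3) = 3 + 3/7 = 24/7
12 + 1/(24/7) = 12 + 7/24 = 295/24

295/24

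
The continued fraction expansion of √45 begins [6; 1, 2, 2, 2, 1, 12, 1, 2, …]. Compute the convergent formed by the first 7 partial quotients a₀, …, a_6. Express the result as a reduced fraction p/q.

2046/305

a_0 = 6: 6/1
a_1 = 1: 7/1
a_2 = 2: 20/3
a_3 = 2: 47/7
a_4 = 2: 114/17
a_5 = 1: 161/24
a_6 = 12: 2046/305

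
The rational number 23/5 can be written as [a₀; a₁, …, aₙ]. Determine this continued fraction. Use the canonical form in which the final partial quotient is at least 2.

[4; 1, 1, 2]

Apply division with remainder until the remainder is 0:
23 ÷ 5 → quotient 4, remainder 3
5 ÷ 3 → quotient 1, remainder 2
3 ÷ 2 → quotient 1, remainder 1
2 ÷ 1 → quotient 2, remainder 0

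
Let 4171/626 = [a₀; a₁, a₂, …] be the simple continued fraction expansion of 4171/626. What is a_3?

1

4171 ÷ 626 → quotient 6, remainder 415
626 ÷ 415 → quotient 1, remainder 211
415 ÷ 211 → quotient 1, remainder 204
211 ÷ 204 → quotient 1, remainder 7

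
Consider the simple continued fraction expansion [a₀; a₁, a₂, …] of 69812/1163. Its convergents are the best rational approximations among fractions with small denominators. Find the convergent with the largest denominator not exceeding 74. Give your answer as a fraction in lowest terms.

4382/73

List convergents until the denominator exceeds the bound:
a_0 = 60: 60/1  (≤ bound)
a_1 = 36: 2161/36  (≤ bound)
a_2 = 2: 4382/73  (≤ bound)
a_3 = 1: 6543/109  (> 74, stop)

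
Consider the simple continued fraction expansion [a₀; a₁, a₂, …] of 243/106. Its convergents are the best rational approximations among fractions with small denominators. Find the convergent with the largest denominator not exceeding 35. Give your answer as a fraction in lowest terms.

a_0 = 2: 2/1  (≤ bound)
a_1 = 3: 7/3  (≤ bound)
a_2 = 2: 16/7  (≤ bound)
a_3 = 2: 39/17  (≤ bound)
a_4 = 1: 55/24  (≤ bound)
a_5 = 1: 94/41  (> 35, stop)

55/24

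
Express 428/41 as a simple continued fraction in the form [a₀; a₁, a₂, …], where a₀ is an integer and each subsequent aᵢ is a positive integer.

[10; 2, 3, 1, 1, 2]

⌊428/41⌋ = 10, remainder 18
⌊41/18⌋ = 2, remainder 5
⌊18/5⌋ = 3, remainder 3
⌊5/3⌋ = 1, remainder 2
⌊3/2⌋ = 1, remainder 1
⌊2/1⌋ = 2, remainder 0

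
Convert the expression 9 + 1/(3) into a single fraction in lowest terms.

28/3

a_0 = 9: 9/1
a_1 = 3: 28/3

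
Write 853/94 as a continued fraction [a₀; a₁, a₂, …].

⌊853/94⌋ = 9, remainder 7
⌊94/7⌋ = 13, remainder 3
⌊7/3⌋ = 2, remainder 1
⌊3/1⌋ = 3, remainder 0

[9; 13, 2, 3]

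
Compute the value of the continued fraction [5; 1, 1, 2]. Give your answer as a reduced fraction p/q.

28/5

a_0 = 5: 5/1
a_1 = 1: 6/1
a_2 = 1: 11/2
a_3 = 2: 28/5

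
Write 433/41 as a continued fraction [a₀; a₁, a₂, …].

[10; 1, 1, 3, 1, 1, 2]

⌊433/41⌋ = 10, remainder 23
⌊41/23⌋ = 1, remainder 18
⌊23/18⌋ = 1, remainder 5
⌊18/5⌋ = 3, remainder 3
⌊5/3⌋ = 1, remainder 2
⌊3/2⌋ = 1, remainder 1
⌊2/1⌋ = 2, remainder 0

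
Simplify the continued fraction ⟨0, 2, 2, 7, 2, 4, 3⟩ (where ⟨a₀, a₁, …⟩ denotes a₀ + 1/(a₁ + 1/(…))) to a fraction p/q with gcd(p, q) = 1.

461/1138

Compute successive convergents:
a_0 = 0: 0/1
a_1 = 2: 1/2
a_2 = 2: 2/5
a_3 = 7: 15/37
a_4 = 2: 32/79
a_5 = 4: 143/353
a_6 = 3: 461/1138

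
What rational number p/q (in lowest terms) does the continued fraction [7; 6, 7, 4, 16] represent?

20708/2891

Starting at the tail and folding back:
Start with 16.
4 + 1/(16/1) = 4 + 1/16 = 65/16
7 + 1/(65/16) = 7 + 16/65 = 471/65
6 + 1/(471/65) = 6 + 65/471 = 2891/471
7 + 1/(2891/471) = 7 + 471/2891 = 20708/2891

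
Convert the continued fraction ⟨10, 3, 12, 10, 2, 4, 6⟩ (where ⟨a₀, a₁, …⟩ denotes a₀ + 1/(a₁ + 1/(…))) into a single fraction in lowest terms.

a_0 = 10: 10/1
a_1 = 3: 31/3
a_2 = 12: 382/37
a_3 = 10: 3851/373
a_4 = 2: 8084/783
a_5 = 4: 36187/3505
a_6 = 6: 225206/21813

225206/21813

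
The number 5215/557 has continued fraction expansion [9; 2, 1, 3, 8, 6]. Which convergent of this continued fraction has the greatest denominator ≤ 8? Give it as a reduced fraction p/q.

28/3

a_0 = 9: 9/1  (≤ bound)
a_1 = 2: 19/2  (≤ bound)
a_2 = 1: 28/3  (≤ bound)
a_3 = 3: 103/11  (> 8, stop)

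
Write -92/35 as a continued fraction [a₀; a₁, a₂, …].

[-3; 2, 1, 2, 4]

Apply division with remainder until the remainder is 0:
⌊-92/35⌋ = -3, remainder 13
⌊35/13⌋ = 2, remainder 9
⌊13/9⌋ = 1, remainder 4
⌊9/4⌋ = 2, remainder 1
⌊4/1⌋ = 4, remainder 0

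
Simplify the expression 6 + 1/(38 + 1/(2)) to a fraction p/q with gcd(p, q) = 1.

Start with 2.
38 + 1/(2/1) = 38 + 1/2 = 77/2
6 + 1/(77/2) = 6 + 2/77 = 464/77

464/77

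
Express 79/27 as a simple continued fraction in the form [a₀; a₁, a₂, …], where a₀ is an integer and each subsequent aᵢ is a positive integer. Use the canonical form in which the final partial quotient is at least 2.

[2; 1, 12, 2]

⌊79/27⌋ = 2, remainder 25
⌊27/25⌋ = 1, remainder 2
⌊25/2⌋ = 12, remainder 1
⌊2/1⌋ = 2, remainder 0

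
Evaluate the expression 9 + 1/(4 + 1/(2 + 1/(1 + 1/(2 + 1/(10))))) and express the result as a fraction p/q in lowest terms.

3350/363

Start with 10.
2 + 1/(10/1) = 2 + 1/10 = 21/10
1 + 1/(21/10) = 1 + 10/21 = 31/21
2 + 1/(31/21) = 2 + 21/31 = 83/31
4 + 1/(83/31) = 4 + 31/83 = 363/83
9 + 1/(363/83) = 9 + 83/363 = 3350/363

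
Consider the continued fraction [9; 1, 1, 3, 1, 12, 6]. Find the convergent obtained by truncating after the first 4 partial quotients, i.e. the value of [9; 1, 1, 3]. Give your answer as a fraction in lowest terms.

Work from the innermost term outward:
Start with 3.
1 + 1/(3/1) = 1 + 1/3 = 4/3
1 + 1/(4/3) = 1 + 3/4 = 7/4
9 + 1/(7/4) = 9 + 4/7 = 67/7

67/7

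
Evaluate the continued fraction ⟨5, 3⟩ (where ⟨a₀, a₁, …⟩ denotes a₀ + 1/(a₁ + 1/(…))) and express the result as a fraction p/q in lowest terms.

16/3

a_0 = 5: 5/1
a_1 = 3: 16/3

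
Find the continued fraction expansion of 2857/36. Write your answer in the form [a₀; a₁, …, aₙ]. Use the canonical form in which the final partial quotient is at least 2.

[79; 2, 1, 3, 3]

⌊2857/36⌋ = 79, remainder 13
⌊36/13⌋ = 2, remainder 10
⌊13/10⌋ = 1, remainder 3
⌊10/3⌋ = 3, remainder 1
⌊3/1⌋ = 3, remainder 0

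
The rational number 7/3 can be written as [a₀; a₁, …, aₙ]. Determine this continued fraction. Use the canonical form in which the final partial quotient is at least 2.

[2; 3]

7 ÷ 3 → quotient 2, remainder 1
3 ÷ 1 → quotient 3, remainder 0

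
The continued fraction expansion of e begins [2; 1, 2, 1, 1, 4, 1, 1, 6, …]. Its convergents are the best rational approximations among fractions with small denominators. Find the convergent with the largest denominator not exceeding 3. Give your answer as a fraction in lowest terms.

8/3

a_0 = 2: 2/1  (≤ bound)
a_1 = 1: 3/1  (≤ bound)
a_2 = 2: 8/3  (≤ bound)
a_3 = 1: 11/4  (> 3, stop)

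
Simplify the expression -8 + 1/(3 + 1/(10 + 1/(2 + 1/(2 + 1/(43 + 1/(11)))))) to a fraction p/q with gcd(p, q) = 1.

Start with 11.
43 + 1/(11/1) = 43 + 1/11 = 474/11
2 + 1/(474/11) = 2 + 11/474 = 959/474
2 + 1/(959/474) = 2 + 474/959 = 2392/959
10 + 1/(2392/959) = 10 + 959/2392 = 24879/2392
3 + 1/(24879/2392) = 3 + 2392/24879 = 77029/24879
-8 + 1/(77029/24879) = -8 + 24879/77029 = -591353/77029

-591353/77029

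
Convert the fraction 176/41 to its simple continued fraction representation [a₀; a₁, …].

Apply division with remainder until the remainder is 0:
176 = 4·41 + 12, so a_0 = 4
41 = 3·12 + 5, so a_1 = 3
12 = 2·5 + 2, so a_2 = 2
5 = 2·2 + 1, so a_3 = 2
2 = 2·1 + 0, so a_4 = 2

[4; 3, 2, 2, 2]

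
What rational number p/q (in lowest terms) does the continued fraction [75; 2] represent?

a_0 = 75: 75/1
a_1 = 2: 151/2

151/2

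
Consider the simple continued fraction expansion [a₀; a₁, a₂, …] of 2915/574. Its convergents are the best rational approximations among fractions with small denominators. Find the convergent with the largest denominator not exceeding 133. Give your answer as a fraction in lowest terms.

a_0 = 5: 5/1  (≤ bound)
a_1 = 12: 61/12  (≤ bound)
a_2 = 1: 66/13  (≤ bound)
a_3 = 3: 259/51  (≤ bound)
a_4 = 11: 2915/574  (> 133, stop)

259/51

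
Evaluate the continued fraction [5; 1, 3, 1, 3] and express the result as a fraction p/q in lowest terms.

a_0 = 5: 5/1
a_1 = 1: 6/1
a_2 = 3: 23/4
a_3 = 1: 29/5
a_4 = 3: 110/19

110/19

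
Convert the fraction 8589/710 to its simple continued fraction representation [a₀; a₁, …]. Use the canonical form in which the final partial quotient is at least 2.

Repeatedly divide and take the remainder:
8589 ÷ 710 → quotient 12, remainder 69
710 ÷ 69 → quotient 10, remainder 20
69 ÷ 20 → quotient 3, remainder 9
20 ÷ 9 → quotient 2, remainder 2
9 ÷ 2 → quotient 4, remainder 1
2 ÷ 1 → quotient 2, remainder 0

[12; 10, 3, 2, 4, 2]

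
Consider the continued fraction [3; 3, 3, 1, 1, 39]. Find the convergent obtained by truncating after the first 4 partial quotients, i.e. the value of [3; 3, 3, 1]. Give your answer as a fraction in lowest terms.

a_0 = 3: 3/1
a_1 = 3: 10/3
a_2 = 3: 33/10
a_3 = 1: 43/13

43/13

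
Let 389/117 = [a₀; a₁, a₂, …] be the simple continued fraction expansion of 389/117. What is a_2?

389 ÷ 117 → quotient 3, remainder 38
117 ÷ 38 → quotient 3, remainder 3
38 ÷ 3 → quotient 12, remainder 2

12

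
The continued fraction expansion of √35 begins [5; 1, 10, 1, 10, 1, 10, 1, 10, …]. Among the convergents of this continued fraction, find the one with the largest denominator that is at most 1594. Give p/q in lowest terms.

9235/1561

a_0 = 5: 5/1  (≤ bound)
a_1 = 1: 6/1  (≤ bound)
a_2 = 10: 65/11  (≤ bound)
a_3 = 1: 71/12  (≤ bound)
a_4 = 10: 775/131  (≤ bound)
a_5 = 1: 846/143  (≤ bound)
a_6 = 10: 9235/1561  (≤ bound)
a_7 = 1: 10081/1704  (> 1594, stop)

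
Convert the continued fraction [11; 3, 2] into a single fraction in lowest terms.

79/7

Build up convergents one term at a time:
a_0 = 11: 11/1
a_1 = 3: 34/3
a_2 = 2: 79/7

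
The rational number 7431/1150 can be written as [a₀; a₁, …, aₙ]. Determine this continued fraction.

⌊7431/1150⌋ = 6, remainder 531
⌊1150/531⌋ = 2, remainder 88
⌊531/88⌋ = 6, remainder 3
⌊88/3⌋ = 29, remainder 1
⌊3/1⌋ = 3, remainder 0

[6; 2, 6, 29, 3]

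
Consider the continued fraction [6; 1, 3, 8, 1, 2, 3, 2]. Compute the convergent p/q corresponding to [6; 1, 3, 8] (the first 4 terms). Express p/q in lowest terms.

223/33

Start with 8.
3 + 1/(8/1) = 3 + 1/8 = 25/8
1 + 1/(25/8) = 1 + 8/25 = 33/25
6 + 1/(33/25) = 6 + 25/33 = 223/33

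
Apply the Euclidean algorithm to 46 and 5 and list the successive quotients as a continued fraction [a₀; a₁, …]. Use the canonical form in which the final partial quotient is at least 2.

[9; 5]

Run the Euclidean algorithm, recording each quotient:
⌊46/5⌋ = 9, remainder 1
⌊5/1⌋ = 5, remainder 0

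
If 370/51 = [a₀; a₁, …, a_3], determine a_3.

12

Apply division with remainder until the remainder is 0:
⌊370/51⌋ = 7, remainder 13
⌊51/13⌋ = 3, remainder 12
⌊13/12⌋ = 1, remainder 1
⌊12/1⌋ = 12, remainder 0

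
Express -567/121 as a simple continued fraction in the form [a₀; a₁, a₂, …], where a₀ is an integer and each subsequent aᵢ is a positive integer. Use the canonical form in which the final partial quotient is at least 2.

[-5; 3, 5, 2, 3]

Run the Euclidean algorithm, recording each quotient:
-567 ÷ 121 → quotient -5, remainder 38
121 ÷ 38 → quotient 3, remainder 7
38 ÷ 7 → quotient 5, remainder 3
7 ÷ 3 → quotient 2, remainder 1
3 ÷ 1 → quotient 3, remainder 0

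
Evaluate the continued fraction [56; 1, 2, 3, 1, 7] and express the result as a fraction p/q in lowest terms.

5726/101

Start with 7.
1 + 1/(7/1) = 1 + 1/7 = 8/7
3 + 1/(8/7) = 3 + 7/8 = 31/8
2 + 1/(31/8) = 2 + 8/31 = 70/31
1 + 1/(70/31) = 1 + 31/70 = 101/70
56 + 1/(101/70) = 56 + 70/101 = 5726/101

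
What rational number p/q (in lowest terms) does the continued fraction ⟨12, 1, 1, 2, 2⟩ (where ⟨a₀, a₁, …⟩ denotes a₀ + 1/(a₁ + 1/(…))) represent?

151/12

Start with 2.
2 + 1/(2/1) = 2 + 1/2 = 5/2
1 + 1/(5/2) = 1 + 2/5 = 7/5
1 + 1/(7/5) = 1 + 5/7 = 12/7
12 + 1/(12/7) = 12 + 7/12 = 151/12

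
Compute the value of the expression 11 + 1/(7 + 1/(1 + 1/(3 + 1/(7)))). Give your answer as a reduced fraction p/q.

2504/225

a_0 = 11: 11/1
a_1 = 7: 78/7
a_2 = 1: 89/8
a_3 = 3: 345/31
a_4 = 7: 2504/225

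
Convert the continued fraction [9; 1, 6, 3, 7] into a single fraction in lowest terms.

1588/161

Compute successive convergents:
a_0 = 9: 9/1
a_1 = 1: 10/1
a_2 = 6: 69/7
a_3 = 3: 217/22
a_4 = 7: 1588/161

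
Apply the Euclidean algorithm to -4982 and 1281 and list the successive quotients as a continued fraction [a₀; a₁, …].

⌊-4982/1281⌋ = -4, remainder 142
⌊1281/142⌋ = 9, remainder 3
⌊142/3⌋ = 47, remainder 1
⌊3/1⌋ = 3, remainder 0

[-4; 9, 47, 3]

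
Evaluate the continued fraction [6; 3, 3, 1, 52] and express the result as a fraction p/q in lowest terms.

4327/686

a_0 = 6: 6/1
a_1 = 3: 19/3
a_2 = 3: 63/10
a_3 = 1: 82/13
a_4 = 52: 4327/686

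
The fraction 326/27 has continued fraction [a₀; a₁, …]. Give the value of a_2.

2

Repeatedly divide and take the remainder:
326 = 12·27 + 2, so a_0 = 12
27 = 13·2 + 1, so a_1 = 13
2 = 2·1 + 0, so a_2 = 2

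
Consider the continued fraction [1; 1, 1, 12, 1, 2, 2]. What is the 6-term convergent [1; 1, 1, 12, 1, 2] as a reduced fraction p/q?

Use the convergent recurrence hₖ = aₖ·hₖ₋₁ + hₖ₋₂ (and likewise for the denominators kₖ):
a_0 = 1: 1/1
a_1 = 1: 2/1
a_2 = 1: 3/2
a_3 = 12: 38/25
a_4 = 1: 41/27
a_5 = 2: 120/79

120/79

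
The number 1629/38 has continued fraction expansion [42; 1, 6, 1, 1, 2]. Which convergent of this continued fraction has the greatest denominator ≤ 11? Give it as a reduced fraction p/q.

List convergents until the denominator exceeds the bound:
a_0 = 42: 42/1  (≤ bound)
a_1 = 1: 43/1  (≤ bound)
a_2 = 6: 300/7  (≤ bound)
a_3 = 1: 343/8  (≤ bound)
a_4 = 1: 643/15  (> 11, stop)

343/8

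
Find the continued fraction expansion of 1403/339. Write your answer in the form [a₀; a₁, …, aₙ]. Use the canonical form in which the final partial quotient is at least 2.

⌊1403/339⌋ = 4, remainder 47
⌊339/47⌋ = 7, remainder 10
⌊47/10⌋ = 4, remainder 7
⌊10/7⌋ = 1, remainder 3
⌊7/3⌋ = 2, remainder 1
⌊3/1⌋ = 3, remainder 0

[4; 7, 4, 1, 2, 3]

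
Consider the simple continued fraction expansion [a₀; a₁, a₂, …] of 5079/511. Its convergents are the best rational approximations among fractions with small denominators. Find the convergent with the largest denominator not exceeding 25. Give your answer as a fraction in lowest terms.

a_0 = 9: 9/1  (≤ bound)
a_1 = 1: 10/1  (≤ bound)
a_2 = 15: 159/16  (≤ bound)
a_3 = 2: 328/33  (> 25, stop)

159/16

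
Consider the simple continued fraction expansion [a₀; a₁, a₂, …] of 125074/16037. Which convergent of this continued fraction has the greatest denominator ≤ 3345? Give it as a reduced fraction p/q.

List convergents until the denominator exceeds the bound:
a_0 = 7: 7/1  (≤ bound)
a_1 = 1: 8/1  (≤ bound)
a_2 = 3: 31/4  (≤ bound)
a_3 = 1: 39/5  (≤ bound)
a_4 = 43: 1708/219  (≤ bound)
a_5 = 7: 11995/1538  (≤ bound)
a_6 = 3: 37693/4833  (> 3345, stop)

11995/1538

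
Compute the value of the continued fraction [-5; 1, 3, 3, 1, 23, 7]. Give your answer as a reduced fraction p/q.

Start with 7.
23 + 1/(7/1) = 23 + 1/7 = 162/7
1 + 1/(162/7) = 1 + 7/162 = 169/162
3 + 1/(169/162) = 3 + 162/169 = 669/169
3 + 1/(669/169) = 3 + 169/669 = 2176/669
1 + 1/(2176/669) = 1 + 669/2176 = 2845/2176
-5 + 1/(2845/2176) = -5 + 2176/2845 = -12049/2845

-12049/2845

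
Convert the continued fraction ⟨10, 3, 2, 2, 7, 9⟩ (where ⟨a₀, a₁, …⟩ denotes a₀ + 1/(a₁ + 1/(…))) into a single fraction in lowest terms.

a_0 = 10: 10/1
a_1 = 3: 31/3
a_2 = 2: 72/7
a_3 = 2: 175/17
a_4 = 7: 1297/126
a_5 = 9: 11848/1151

11848/1151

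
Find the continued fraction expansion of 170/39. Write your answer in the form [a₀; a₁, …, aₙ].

⌊170/39⌋ = 4, remainder 14
⌊39/14⌋ = 2, remainder 11
⌊14/11⌋ = 1, remainder 3
⌊11/3⌋ = 3, remainder 2
⌊3/2⌋ = 1, remainder 1
⌊2/1⌋ = 2, remainder 0

[4; 2, 1, 3, 1, 2]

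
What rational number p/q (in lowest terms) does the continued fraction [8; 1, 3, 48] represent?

1689/193

Starting at the tail and folding back:
Start with 48.
3 + 1/(48/1) = 3 + 1/48 = 145/48
1 + 1/(145/48) = 1 + 48/145 = 193/145
8 + 1/(193/145) = 8 + 145/193 = 1689/193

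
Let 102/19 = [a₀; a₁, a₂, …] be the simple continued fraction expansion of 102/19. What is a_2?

Run the Euclidean algorithm, recording each quotient:
102 = 5·19 + 7, so a_0 = 5
19 = 2·7 + 5, so a_1 = 2
7 = 1·5 + 2, so a_2 = 1

1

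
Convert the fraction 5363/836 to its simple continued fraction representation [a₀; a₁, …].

[6; 2, 2, 2, 3, 1, 15]

Apply division with remainder until the remainder is 0:
⌊5363/836⌋ = 6, remainder 347
⌊836/347⌋ = 2, remainder 142
⌊347/142⌋ = 2, remainder 63
⌊142/63⌋ = 2, remainder 16
⌊63/16⌋ = 3, remainder 15
⌊16/15⌋ = 1, remainder 1
⌊15/1⌋ = 15, remainder 0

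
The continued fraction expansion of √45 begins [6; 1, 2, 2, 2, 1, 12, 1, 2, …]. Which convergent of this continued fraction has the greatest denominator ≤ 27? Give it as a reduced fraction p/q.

a_0 = 6: 6/1  (≤ bound)
a_1 = 1: 7/1  (≤ bound)
a_2 = 2: 20/3  (≤ bound)
a_3 = 2: 47/7  (≤ bound)
a_4 = 2: 114/17  (≤ bound)
a_5 = 1: 161/24  (≤ bound)
a_6 = 12: 2046/305  (> 27, stop)

161/24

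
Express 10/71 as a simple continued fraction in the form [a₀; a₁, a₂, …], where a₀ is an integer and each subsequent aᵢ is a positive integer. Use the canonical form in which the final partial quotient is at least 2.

[0; 7, 10]

⌊10/71⌋ = 0, remainder 10
⌊71/10⌋ = 7, remainder 1
⌊10/1⌋ = 10, remainder 0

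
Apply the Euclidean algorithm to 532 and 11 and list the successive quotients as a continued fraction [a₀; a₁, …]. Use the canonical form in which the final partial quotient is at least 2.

[48; 2, 1, 3]

Apply division with remainder until the remainder is 0:
532 ÷ 11 → quotient 48, remainder 4
11 ÷ 4 → quotient 2, remainder 3
4 ÷ 3 → quotient 1, remainder 1
3 ÷ 1 → quotient 3, remainder 0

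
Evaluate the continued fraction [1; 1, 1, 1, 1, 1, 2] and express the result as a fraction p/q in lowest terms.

34/21

Compute successive convergents:
a_0 = 1: 1/1
a_1 = 1: 2/1
a_2 = 1: 3/2
a_3 = 1: 5/3
a_4 = 1: 8/5
a_5 = 1: 13/8
a_6 = 2: 34/21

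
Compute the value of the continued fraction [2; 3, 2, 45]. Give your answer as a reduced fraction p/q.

727/318

a_0 = 2: 2/1
a_1 = 3: 7/3
a_2 = 2: 16/7
a_3 = 45: 727/318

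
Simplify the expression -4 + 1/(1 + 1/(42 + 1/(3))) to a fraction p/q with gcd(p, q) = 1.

Work from the innermost term outward:
Start with 3.
42 + 1/(3/1) = 42 + 1/3 = 127/3
1 + 1/(127/3) = 1 + 3/127 = 130/127
-4 + 1/(130/127) = -4 + 127/130 = -393/130

-393/130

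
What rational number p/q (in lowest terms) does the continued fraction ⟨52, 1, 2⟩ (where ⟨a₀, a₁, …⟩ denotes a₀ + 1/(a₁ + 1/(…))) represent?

Build up convergents one term at a time:
a_0 = 52: 52/1
a_1 = 1: 53/1
a_2 = 2: 158/3

158/3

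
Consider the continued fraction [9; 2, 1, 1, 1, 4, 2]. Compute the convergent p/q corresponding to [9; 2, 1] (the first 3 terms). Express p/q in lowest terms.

Start with 1.
2 + 1/(1/1) = 2 + 1/1 = 3/1
9 + 1/(3/1) = 9 + 1/3 = 28/3

28/3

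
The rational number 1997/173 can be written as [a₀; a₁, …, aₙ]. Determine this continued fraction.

[11; 1, 1, 5, 3, 1, 3]

Run the Euclidean algorithm, recording each quotient:
⌊1997/173⌋ = 11, remainder 94
⌊173/94⌋ = 1, remainder 79
⌊94/79⌋ = 1, remainder 15
⌊79/15⌋ = 5, remainder 4
⌊15/4⌋ = 3, remainder 3
⌊4/3⌋ = 1, remainder 1
⌊3/1⌋ = 3, remainder 0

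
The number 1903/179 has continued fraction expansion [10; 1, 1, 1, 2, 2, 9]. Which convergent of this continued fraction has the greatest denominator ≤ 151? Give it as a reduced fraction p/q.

a_0 = 10: 10/1  (≤ bound)
a_1 = 1: 11/1  (≤ bound)
a_2 = 1: 21/2  (≤ bound)
a_3 = 1: 32/3  (≤ bound)
a_4 = 2: 85/8  (≤ bound)
a_5 = 2: 202/19  (≤ bound)
a_6 = 9: 1903/179  (> 151, stop)

202/19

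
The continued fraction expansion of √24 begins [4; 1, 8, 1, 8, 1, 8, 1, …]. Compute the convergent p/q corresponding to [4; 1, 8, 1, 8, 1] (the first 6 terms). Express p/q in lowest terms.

Start with 1.
8 + 1/(1/1) = 8 + 1/1 = 9/1
1 + 1/(9/1) = 1 + 1/9 = 10/9
8 + 1/(10/9) = 8 + 9/10 = 89/10
1 + 1/(89/10) = 1 + 10/89 = 99/89
4 + 1/(99/89) = 4 + 89/99 = 485/99

485/99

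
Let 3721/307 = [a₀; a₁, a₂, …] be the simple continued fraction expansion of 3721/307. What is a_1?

3721 ÷ 307 → quotient 12, remainder 37
307 ÷ 37 → quotient 8, remainder 11

8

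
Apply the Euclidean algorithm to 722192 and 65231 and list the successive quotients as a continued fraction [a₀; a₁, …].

[11; 14, 39, 1, 3, 29]

722192 ÷ 65231 → quotient 11, remainder 4651
65231 ÷ 4651 → quotient 14, remainder 117
4651 ÷ 117 → quotient 39, remainder 88
117 ÷ 88 → quotient 1, remainder 29
88 ÷ 29 → quotient 3, remainder 1
29 ÷ 1 → quotient 29, remainder 0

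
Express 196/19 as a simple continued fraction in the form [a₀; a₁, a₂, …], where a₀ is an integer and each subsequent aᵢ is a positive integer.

[10; 3, 6]

196 = 10·19 + 6, so a_0 = 10
19 = 3·6 + 1, so a_1 = 3
6 = 6·1 + 0, so a_2 = 6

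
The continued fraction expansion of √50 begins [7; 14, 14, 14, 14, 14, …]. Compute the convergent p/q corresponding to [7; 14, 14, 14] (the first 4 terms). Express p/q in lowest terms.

19601/2772

a_0 = 7: 7/1
a_1 = 14: 99/14
a_2 = 14: 1393/197
a_3 = 14: 19601/2772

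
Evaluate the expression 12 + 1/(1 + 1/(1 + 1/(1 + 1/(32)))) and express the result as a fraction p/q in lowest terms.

1241/98

Start with 32.
1 + 1/(32/1) = 1 + 1/32 = 33/32
1 + 1/(33/32) = 1 + 32/33 = 65/33
1 + 1/(65/33) = 1 + 33/65 = 98/65
12 + 1/(98/65) = 12 + 65/98 = 1241/98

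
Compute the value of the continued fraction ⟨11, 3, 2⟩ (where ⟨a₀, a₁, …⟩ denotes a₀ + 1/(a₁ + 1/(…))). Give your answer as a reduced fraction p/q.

79/7

Work from the innermost term outward:
Start with 2.
3 + 1/(2/1) = 3 + 1/2 = 7/2
11 + 1/(7/2) = 11 + 2/7 = 79/7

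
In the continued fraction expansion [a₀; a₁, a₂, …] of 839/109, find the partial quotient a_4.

3

839 = 7·109 + 76, so a_0 = 7
109 = 1·76 + 33, so a_1 = 1
76 = 2·33 + 10, so a_2 = 2
33 = 3·10 + 3, so a_3 = 3
10 = 3·3 + 1, so a_4 = 3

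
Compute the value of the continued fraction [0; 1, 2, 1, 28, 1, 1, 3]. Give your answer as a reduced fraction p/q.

a_0 = 0: 0/1
a_1 = 1: 1/1
a_2 = 2: 2/3
a_3 = 1: 3/4
a_4 = 28: 86/115
a_5 = 1: 89/119
a_6 = 1: 175/234
a_7 = 3: 614/821

614/821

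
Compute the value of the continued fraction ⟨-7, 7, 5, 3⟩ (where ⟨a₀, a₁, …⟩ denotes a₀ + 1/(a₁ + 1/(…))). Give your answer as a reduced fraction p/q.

Starting at the tail and folding back:
Start with 3.
5 + 1/(3/1) = 5 + 1/3 = 16/3
7 + 1/(16/3) = 7 + 3/16 = 115/16
-7 + 1/(115/16) = -7 + 16/115 = -789/115

-789/115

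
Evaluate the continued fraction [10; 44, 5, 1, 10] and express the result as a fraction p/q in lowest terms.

a_0 = 10: 10/1
a_1 = 44: 441/44
a_2 = 5: 2215/221
a_3 = 1: 2656/265
a_4 = 10: 28775/2871

28775/2871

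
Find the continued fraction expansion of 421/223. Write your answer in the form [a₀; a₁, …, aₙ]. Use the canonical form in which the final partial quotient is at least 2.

⌊421/223⌋ = 1, remainder 198
⌊223/198⌋ = 1, remainder 25
⌊198/25⌋ = 7, remainder 23
⌊25/23⌋ = 1, remainder 2
⌊23/2⌋ = 11, remainder 1
⌊2/1⌋ = 2, remainder 0

[1; 1, 7, 1, 11, 2]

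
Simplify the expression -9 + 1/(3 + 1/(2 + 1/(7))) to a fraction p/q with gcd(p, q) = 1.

-453/52

Use the convergent recurrence hₖ = aₖ·hₖ₋₁ + hₖ₋₂ (and likewise for the denominators kₖ):
a_0 = -9: -9/1
a_1 = 3: -26/3
a_2 = 2: -61/7
a_3 = 7: -453/52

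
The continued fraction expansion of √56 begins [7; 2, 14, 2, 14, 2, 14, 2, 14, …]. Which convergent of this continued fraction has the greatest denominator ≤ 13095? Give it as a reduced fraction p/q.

a_0 = 7: 7/1  (≤ bound)
a_1 = 2: 15/2  (≤ bound)
a_2 = 14: 217/29  (≤ bound)
a_3 = 2: 449/60  (≤ bound)
a_4 = 14: 6503/869  (≤ bound)
a_5 = 2: 13455/1798  (≤ bound)
a_6 = 14: 194873/26041  (> 13095, stop)

13455/1798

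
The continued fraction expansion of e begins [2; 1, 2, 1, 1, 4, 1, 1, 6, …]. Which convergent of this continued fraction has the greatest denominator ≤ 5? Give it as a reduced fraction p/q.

a_0 = 2: 2/1  (≤ bound)
a_1 = 1: 3/1  (≤ bound)
a_2 = 2: 8/3  (≤ bound)
a_3 = 1: 11/4  (≤ bound)
a_4 = 1: 19/7  (> 5, stop)

11/4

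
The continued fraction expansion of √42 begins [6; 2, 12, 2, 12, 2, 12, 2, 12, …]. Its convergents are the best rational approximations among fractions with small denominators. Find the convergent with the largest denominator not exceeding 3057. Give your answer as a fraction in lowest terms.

List convergents until the denominator exceeds the bound:
a_0 = 6: 6/1  (≤ bound)
a_1 = 2: 13/2  (≤ bound)
a_2 = 12: 162/25  (≤ bound)
a_3 = 2: 337/52  (≤ bound)
a_4 = 12: 4206/649  (≤ bound)
a_5 = 2: 8749/1350  (≤ bound)
a_6 = 12: 109194/16849  (> 3057, stop)

8749/1350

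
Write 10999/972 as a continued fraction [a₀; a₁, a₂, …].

Run the Euclidean algorithm, recording each quotient:
10999 = 11·972 + 307, so a_0 = 11
972 = 3·307 + 51, so a_1 = 3
307 = 6·51 + 1, so a_2 = 6
51 = 51·1 + 0, so a_3 = 51

[11; 3, 6, 51]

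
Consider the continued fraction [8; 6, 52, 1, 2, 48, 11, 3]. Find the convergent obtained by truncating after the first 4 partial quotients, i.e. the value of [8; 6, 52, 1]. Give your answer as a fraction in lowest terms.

2605/319

Start with 1.
52 + 1/(1/1) = 52 + 1/1 = 53/1
6 + 1/(53/1) = 6 + 1/53 = 319/53
8 + 1/(319/53) = 8 + 53/319 = 2605/319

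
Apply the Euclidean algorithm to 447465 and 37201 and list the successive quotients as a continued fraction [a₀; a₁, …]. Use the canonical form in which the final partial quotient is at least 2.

447465 ÷ 37201 → quotient 12, remainder 1053
37201 ÷ 1053 → quotient 35, remainder 346
1053 ÷ 346 → quotient 3, remainder 15
346 ÷ 15 → quotient 23, remainder 1
15 ÷ 1 → quotient 15, remainder 0

[12; 35, 3, 23, 15]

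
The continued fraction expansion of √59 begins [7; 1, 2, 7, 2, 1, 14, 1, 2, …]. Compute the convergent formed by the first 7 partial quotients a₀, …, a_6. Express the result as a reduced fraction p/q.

a_0 = 7: 7/1
a_1 = 1: 8/1
a_2 = 2: 23/3
a_3 = 7: 169/22
a_4 = 2: 361/47
a_5 = 1: 530/69
a_6 = 14: 7781/1013

7781/1013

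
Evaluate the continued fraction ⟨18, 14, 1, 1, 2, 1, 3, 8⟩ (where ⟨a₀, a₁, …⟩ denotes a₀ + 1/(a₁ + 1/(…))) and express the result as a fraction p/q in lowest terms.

Work from the innermost term outward:
Start with 8.
3 + 1/(8/1) = 3 + 1/8 = 25/8
1 + 1/(25/8) = 1 + 8/25 = 33/25
2 + 1/(33/25) = 2 + 25/33 = 91/33
1 + 1/(91/33) = 1 + 33/91 = 124/91
1 + 1/(124/91) = 1 + 91/124 = 215/124
14 + 1/(215/124) = 14 + 124/215 = 3134/215
18 + 1/(3134/215) = 18 + 215/3134 = 56627/3134

56627/3134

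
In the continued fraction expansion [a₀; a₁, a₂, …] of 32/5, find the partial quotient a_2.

2

32 ÷ 5 → quotient 6, remainder 2
5 ÷ 2 → quotient 2, remainder 1
2 ÷ 1 → quotient 2, remainder 0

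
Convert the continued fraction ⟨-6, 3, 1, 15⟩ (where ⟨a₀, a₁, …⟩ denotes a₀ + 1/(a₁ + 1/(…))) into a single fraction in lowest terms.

-362/63

Use the convergent recurrence hₖ = aₖ·hₖ₋₁ + hₖ₋₂ (and likewise for the denominators kₖ):
a_0 = -6: -6/1
a_1 = 3: -17/3
a_2 = 1: -23/4
a_3 = 15: -362/63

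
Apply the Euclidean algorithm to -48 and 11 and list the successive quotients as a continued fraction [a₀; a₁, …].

[-5; 1, 1, 1, 3]

Repeatedly divide and take the remainder:
-48 ÷ 11 → quotient -5, remainder 7
11 ÷ 7 → quotient 1, remainder 4
7 ÷ 4 → quotient 1, remainder 3
4 ÷ 3 → quotient 1, remainder 1
3 ÷ 1 → quotient 3, remainder 0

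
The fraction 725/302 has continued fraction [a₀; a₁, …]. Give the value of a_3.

60

Apply division with remainder until the remainder is 0:
⌊725/302⌋ = 2, remainder 121
⌊302/121⌋ = 2, remainder 60
⌊121/60⌋ = 2, remainder 1
⌊60/1⌋ = 60, remainder 0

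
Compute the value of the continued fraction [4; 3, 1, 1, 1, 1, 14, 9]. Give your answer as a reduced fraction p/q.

10202/2385

a_0 = 4: 4/1
a_1 = 3: 13/3
a_2 = 1: 17/4
a_3 = 1: 30/7
a_4 = 1: 47/11
a_5 = 1: 77/18
a_6 = 14: 1125/263
a_7 = 9: 10202/2385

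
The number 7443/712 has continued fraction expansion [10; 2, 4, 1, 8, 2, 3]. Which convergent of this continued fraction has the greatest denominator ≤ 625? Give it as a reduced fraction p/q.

2143/205

List convergents until the denominator exceeds the bound:
a_0 = 10: 10/1  (≤ bound)
a_1 = 2: 21/2  (≤ bound)
a_2 = 4: 94/9  (≤ bound)
a_3 = 1: 115/11  (≤ bound)
a_4 = 8: 1014/97  (≤ bound)
a_5 = 2: 2143/205  (≤ bound)
a_6 = 3: 7443/712  (> 625, stop)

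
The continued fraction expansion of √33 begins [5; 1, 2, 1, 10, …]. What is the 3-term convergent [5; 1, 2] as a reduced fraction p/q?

Work from the innermost term outward:
Start with 2.
1 + 1/(2/1) = 1 + 1/2 = 3/2
5 + 1/(3/2) = 5 + 2/3 = 17/3

17/3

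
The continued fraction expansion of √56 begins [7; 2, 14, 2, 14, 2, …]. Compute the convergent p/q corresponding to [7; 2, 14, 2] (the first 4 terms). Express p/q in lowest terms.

Start with 2.
14 + 1/(2/1) = 14 + 1/2 = 29/2
2 + 1/(29/2) = 2 + 2/29 = 60/29
7 + 1/(60/29) = 7 + 29/60 = 449/60

449/60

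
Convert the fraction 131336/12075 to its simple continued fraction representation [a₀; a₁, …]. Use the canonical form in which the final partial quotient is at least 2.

[10; 1, 7, 9, 7, 2, 2, 4]

Repeatedly divide and take the remainder:
131336 = 10·12075 + 10586, so a_0 = 10
12075 = 1·10586 + 1489, so a_1 = 1
10586 = 7·1489 + 163, so a_2 = 7
1489 = 9·163 + 22, so a_3 = 9
163 = 7·22 + 9, so a_4 = 7
22 = 2·9 + 4, so a_5 = 2
9 = 2·4 + 1, so a_6 = 2
4 = 4·1 + 0, so a_7 = 4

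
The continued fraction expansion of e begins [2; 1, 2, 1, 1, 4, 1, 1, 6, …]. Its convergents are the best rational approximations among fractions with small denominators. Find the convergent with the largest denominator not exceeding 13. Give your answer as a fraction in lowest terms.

19/7

List convergents until the denominator exceeds the bound:
a_0 = 2: 2/1  (≤ bound)
a_1 = 1: 3/1  (≤ bound)
a_2 = 2: 8/3  (≤ bound)
a_3 = 1: 11/4  (≤ bound)
a_4 = 1: 19/7  (≤ bound)
a_5 = 4: 87/32  (> 13, stop)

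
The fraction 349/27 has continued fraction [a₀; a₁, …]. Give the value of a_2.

12

⌊349/27⌋ = 12, remainder 25
⌊27/25⌋ = 1, remainder 2
⌊25/2⌋ = 12, remainder 1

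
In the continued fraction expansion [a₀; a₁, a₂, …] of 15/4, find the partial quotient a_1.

Repeatedly divide and take the remainder:
⌊15/4⌋ = 3, remainder 3
⌊4/3⌋ = 1, remainder 1

1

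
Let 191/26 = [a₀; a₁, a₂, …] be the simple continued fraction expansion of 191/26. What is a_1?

Apply division with remainder until the remainder is 0:
191 ÷ 26 → quotient 7, remainder 9
26 ÷ 9 → quotient 2, remainder 8

2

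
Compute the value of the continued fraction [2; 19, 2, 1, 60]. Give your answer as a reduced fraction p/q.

a_0 = 2: 2/1
a_1 = 19: 39/19
a_2 = 2: 80/39
a_3 = 1: 119/58
a_4 = 60: 7220/3519

7220/3519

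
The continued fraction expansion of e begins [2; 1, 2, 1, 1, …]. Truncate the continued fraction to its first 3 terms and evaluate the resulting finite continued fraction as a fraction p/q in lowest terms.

8/3

Start with 2.
1 + 1/(2/1) = 1 + 1/2 = 3/2
2 + 1/(3/2) = 2 + 2/3 = 8/3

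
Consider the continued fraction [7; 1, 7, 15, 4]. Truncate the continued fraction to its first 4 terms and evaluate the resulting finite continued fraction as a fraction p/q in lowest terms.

Work from the innermost term outward:
Start with 15.
7 + 1/(15/1) = 7 + 1/15 = 106/15
1 + 1/(106/15) = 1 + 15/106 = 121/106
7 + 1/(121/106) = 7 + 106/121 = 953/121

953/121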